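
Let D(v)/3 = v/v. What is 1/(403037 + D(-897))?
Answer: 1/403040 ≈ 2.4811e-6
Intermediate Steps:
D(v) = 3 (D(v) = 3*(v/v) = 3*1 = 3)
1/(403037 + D(-897)) = 1/(403037 + 3) = 1/403040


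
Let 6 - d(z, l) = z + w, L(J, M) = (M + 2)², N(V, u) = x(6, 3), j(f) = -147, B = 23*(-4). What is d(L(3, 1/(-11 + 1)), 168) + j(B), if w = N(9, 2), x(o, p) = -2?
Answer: -14261/100 ≈ -142.61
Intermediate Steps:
B = -92
N(V, u) = -2
L(J, M) = (2 + M)²
w = -2
d(z, l) = 8 - z (d(z, l) = 6 - (z - 2) = 6 - (-2 + z) = 6 + (2 - z) = 8 - z)
d(L(3, 1/(-11 + 1)), 168) + j(B) = (8 - (2 + 1/(-11 + 1))²) - 147 = (8 - (2 + 1/(-10))²) - 147 = (8 - (2 - ⅒)²) - 147 = (8 - (19/10)²) - 147 = (8 - 1*361/100) - 147 = (8 - 361/100) - 147 = 439/100 - 147 = -14261/100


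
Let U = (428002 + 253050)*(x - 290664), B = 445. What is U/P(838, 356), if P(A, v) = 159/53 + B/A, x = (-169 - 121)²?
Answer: -117890531624864/2959 ≈ -3.9841e+10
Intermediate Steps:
x = 84100 (x = (-290)² = 84100)
U = -140680825328 (U = (428002 + 253050)*(84100 - 290664) = 681052*(-206564) = -140680825328)
P(A, v) = 3 + 445/A (P(A, v) = 159/53 + 445/A = 159*(1/53) + 445/A = 3 + 445/A)
U/P(838, 356) = -140680825328/(3 + 445/838) = -140680825328/2959/838 = -140680825328*838/2959 = -117890531624864/2959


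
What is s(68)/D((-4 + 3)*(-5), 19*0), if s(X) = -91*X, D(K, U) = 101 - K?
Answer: -1547/24 ≈ -64.458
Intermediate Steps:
s(68)/D((-4 + 3)*(-5), 19*0) = (-91*68)/(101 - (-4 + 3)*(-5)) = -6188/(101 - (-1)*(-5)) = -6188/(101 - 1*5) = -6188/(101 - 5) = -6188/96 = -6188*1/96 = -1547/24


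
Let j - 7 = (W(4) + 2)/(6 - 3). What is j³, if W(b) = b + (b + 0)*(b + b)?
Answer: 205379/27 ≈ 7606.6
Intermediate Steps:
W(b) = b + 2*b² (W(b) = b + b*(2*b) = b + 2*b²)
j = 59/3 (j = 7 + (4*(1 + 2*4) + 2)/(6 - 3) = 7 + (4*(1 + 8) + 2)/3 = 7 + (4*9 + 2)*(⅓) = 7 + (36 + 2)*(⅓) = 7 + 38*(⅓) = 7 + 38/3 = 59/3 ≈ 19.667)
j³ = (59/3)³ = 205379/27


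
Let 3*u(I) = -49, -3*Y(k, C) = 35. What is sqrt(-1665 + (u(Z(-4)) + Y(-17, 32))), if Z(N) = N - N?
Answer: I*sqrt(1693) ≈ 41.146*I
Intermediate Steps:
Z(N) = 0
Y(k, C) = -35/3 (Y(k, C) = -1/3*35 = -35/3)
u(I) = -49/3 (u(I) = (1/3)*(-49) = -49/3)
sqrt(-1665 + (u(Z(-4)) + Y(-17, 32))) = sqrt(-1665 + (-49/3 - 35/3)) = sqrt(-1665 - 28) = sqrt(-1693) = I*sqrt(1693)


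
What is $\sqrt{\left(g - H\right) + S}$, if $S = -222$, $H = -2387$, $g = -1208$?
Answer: $\sqrt{957} \approx 30.935$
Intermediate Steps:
$\sqrt{\left(g - H\right) + S} = \sqrt{\left(-1208 - -2387\right) - 222} = \sqrt{\left(-1208 + 2387\right) - 222} = \sqrt{1179 - 222} = \sqrt{957}$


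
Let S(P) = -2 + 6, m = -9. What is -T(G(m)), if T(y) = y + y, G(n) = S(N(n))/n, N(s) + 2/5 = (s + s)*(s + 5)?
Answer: 8/9 ≈ 0.88889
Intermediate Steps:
N(s) = -2/5 + 2*s*(5 + s) (N(s) = -2/5 + (s + s)*(s + 5) = -2/5 + (2*s)*(5 + s) = -2/5 + 2*s*(5 + s))
S(P) = 4
G(n) = 4/n
T(y) = 2*y
-T(G(m)) = -2*4/(-9) = -2*4*(-1/9) = -2*(-4)/9 = -1*(-8/9) = 8/9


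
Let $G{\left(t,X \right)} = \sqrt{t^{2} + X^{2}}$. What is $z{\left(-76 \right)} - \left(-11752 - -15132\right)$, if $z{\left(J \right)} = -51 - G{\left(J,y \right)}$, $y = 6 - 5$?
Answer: $-3431 - \sqrt{5777} \approx -3507.0$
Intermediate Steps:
$y = 1$ ($y = 6 - 5 = 1$)
$G{\left(t,X \right)} = \sqrt{X^{2} + t^{2}}$
$z{\left(J \right)} = -51 - \sqrt{1 + J^{2}}$ ($z{\left(J \right)} = -51 - \sqrt{1^{2} + J^{2}} = -51 - \sqrt{1 + J^{2}}$)
$z{\left(-76 \right)} - \left(-11752 - -15132\right) = \left(-51 - \sqrt{1 + \left(-76\right)^{2}}\right) - \left(-11752 - -15132\right) = \left(-51 - \sqrt{1 + 5776}\right) - \left(-11752 + 15132\right) = \left(-51 - \sqrt{5777}\right) - 3380 = -3431 - \sqrt{5777}$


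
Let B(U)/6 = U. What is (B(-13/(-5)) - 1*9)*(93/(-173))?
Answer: -3069/865 ≈ -3.5480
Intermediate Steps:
B(U) = 6*U
(B(-13/(-5)) - 1*9)*(93/(-173)) = (6*(-13/(-5)) - 1*9)*(93/(-173)) = (6*(-13*(-1/5)) - 9)*(93*(-1/173)) = (6*(13/5) - 9)*(-93/173) = (78/5 - 9)*(-93/173) = (33/5)*(-93/173) = -3069/865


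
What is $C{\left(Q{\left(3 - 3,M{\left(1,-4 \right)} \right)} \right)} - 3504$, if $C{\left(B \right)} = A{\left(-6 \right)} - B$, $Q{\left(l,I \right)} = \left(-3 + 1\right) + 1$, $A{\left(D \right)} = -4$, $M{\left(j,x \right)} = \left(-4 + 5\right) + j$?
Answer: $-3507$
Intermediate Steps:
$M{\left(j,x \right)} = 1 + j$
$Q{\left(l,I \right)} = -1$ ($Q{\left(l,I \right)} = -2 + 1 = -1$)
$C{\left(B \right)} = -4 - B$
$C{\left(Q{\left(3 - 3,M{\left(1,-4 \right)} \right)} \right)} - 3504 = \left(-4 - -1\right) - 3504 = \left(-4 + 1\right) - 3504 = -3 - 3504 = -3507$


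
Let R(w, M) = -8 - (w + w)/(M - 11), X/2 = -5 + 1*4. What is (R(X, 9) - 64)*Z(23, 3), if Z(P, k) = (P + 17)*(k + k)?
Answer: -17760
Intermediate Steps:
Z(P, k) = 2*k*(17 + P) (Z(P, k) = (17 + P)*(2*k) = 2*k*(17 + P))
X = -2 (X = 2*(-5 + 1*4) = 2*(-5 + 4) = 2*(-1) = -2)
R(w, M) = -8 - 2*w/(-11 + M)
(R(X, 9) - 64)*Z(23, 3) = (2*(44 - 1*(-2) - 4*9)/(-11 + 9) - 64)*(2*3*(17 + 23)) = (2*(44 + 2 - 36)/(-2) - 64)*(2*3*40) = (2*(-½)*10 - 64)*240 = (-10 - 64)*240 = -74*240 = -17760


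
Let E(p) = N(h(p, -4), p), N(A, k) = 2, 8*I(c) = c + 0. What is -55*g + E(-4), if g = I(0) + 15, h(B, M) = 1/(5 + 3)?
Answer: -823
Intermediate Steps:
I(c) = c/8 (I(c) = (c + 0)/8 = c/8)
h(B, M) = ⅛ (h(B, M) = 1/8 = ⅛)
E(p) = 2
g = 15 (g = (⅛)*0 + 15 = 0 + 15 = 15)
-55*g + E(-4) = -55*15 + 2 = -825 + 2 = -823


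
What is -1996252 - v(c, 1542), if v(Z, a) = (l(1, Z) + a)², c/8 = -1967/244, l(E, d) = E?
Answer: -4377101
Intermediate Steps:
c = -3934/61 (c = 8*(-1967/244) = -3934/61 ≈ -64.492)
v(Z, a) = (1 + a)²
-1996252 - v(c, 1542) = -1996252 - (1 + 1542)² = -1996252 - 1*1543² = -1996252 - 1*2380849 = -1996252 - 2380849 = -4377101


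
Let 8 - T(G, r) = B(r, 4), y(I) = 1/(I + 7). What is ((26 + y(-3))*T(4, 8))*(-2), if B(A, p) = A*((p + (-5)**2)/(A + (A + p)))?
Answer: 189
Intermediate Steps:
y(I) = 1/(7 + I)
B(A, p) = A*(25 + p)/(p + 2*A) (B(A, p) = A*((p + 25)/(p + 2*A)) = A*((25 + p)/(p + 2*A)) = A*(25 + p)/(p + 2*A))
T(G, r) = 8 - 29*r/(4 + 2*r) (T(G, r) = 8 - r*(25 + 4)/(4 + 2*r) = 8 - r*29/(4 + 2*r) = 8 - 29*r/(4 + 2*r))
((26 + y(-3))*T(4, 8))*(-2) = ((26 + 1/(7 - 3))*((32 - 13*8)/(2*(2 + 8))))*(-2) = ((26 + 1/4)*((1/2)*(32 - 104)/10))*(-2) = ((26 + 1/4)*((1/2)*(1/10)*(-72)))*(-2) = ((105/4)*(-18/5))*(-2) = -189/2*(-2) = 189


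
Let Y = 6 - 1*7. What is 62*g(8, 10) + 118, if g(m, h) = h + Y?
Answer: 676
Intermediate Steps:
Y = -1 (Y = 6 - 7 = -1)
g(m, h) = -1 + h (g(m, h) = h - 1 = -1 + h)
62*g(8, 10) + 118 = 62*(-1 + 10) + 118 = 62*9 + 118 = 558 + 118 = 676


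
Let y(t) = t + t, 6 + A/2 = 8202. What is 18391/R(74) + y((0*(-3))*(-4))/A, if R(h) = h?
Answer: 18391/74 ≈ 248.53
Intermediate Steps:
A = 16392 (A = -12 + 2*8202 = -12 + 16404 = 16392)
y(t) = 2*t
18391/R(74) + y((0*(-3))*(-4))/A = 18391/74 + (2*((0*(-3))*(-4)))/16392 = 18391*(1/74) + (2*(0*(-4)))*(1/16392) = 18391/74 + (2*0)*(1/16392) = 18391/74 + 0*(1/16392) = 18391/74 + 0 = 18391/74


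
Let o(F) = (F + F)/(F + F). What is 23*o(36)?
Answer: 23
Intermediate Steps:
o(F) = 1 (o(F) = (2*F)/((2*F)) = (2*F)*(1/(2*F)) = 1)
23*o(36) = 23*1 = 23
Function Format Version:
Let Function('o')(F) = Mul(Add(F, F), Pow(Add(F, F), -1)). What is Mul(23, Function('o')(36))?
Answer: 23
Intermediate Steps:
Function('o')(F) = 1 (Function('o')(F) = Mul(Mul(2, F), Pow(Mul(2, F), -1)) = Mul(Mul(2, F), Mul(Rational(1, 2), Pow(F, -1))) = 1)
Mul(23, Function('o')(36)) = Mul(23, 1) = 23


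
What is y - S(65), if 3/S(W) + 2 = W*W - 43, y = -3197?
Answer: -13363463/4180 ≈ -3197.0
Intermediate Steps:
S(W) = 3/(-45 + W²) (S(W) = 3/(-2 + (W*W - 43)) = 3/(-2 + (W² - 43)) = 3/(-2 + (-43 + W²)) = 3/(-45 + W²))
y - S(65) = -3197 - 3/(-45 + 65²) = -3197 - 3/(-45 + 4225) = -3197 - 3/4180 = -13363463/4180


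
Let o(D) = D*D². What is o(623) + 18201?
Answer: 241822568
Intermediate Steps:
o(D) = D³
o(623) + 18201 = 623³ + 18201 = 241804367 + 18201 = 241822568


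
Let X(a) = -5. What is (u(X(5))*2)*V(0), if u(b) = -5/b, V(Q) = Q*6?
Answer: 0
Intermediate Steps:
V(Q) = 6*Q
(u(X(5))*2)*V(0) = (-5/(-5)*2)*(6*0) = (-5*(-⅕)*2)*0 = (1*2)*0 = 2*0 = 0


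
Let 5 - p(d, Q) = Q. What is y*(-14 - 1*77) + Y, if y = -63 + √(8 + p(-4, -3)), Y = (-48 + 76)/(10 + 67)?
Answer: 59063/11 ≈ 5369.4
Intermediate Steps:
p(d, Q) = 5 - Q
Y = 4/11 (Y = 28/77 = 28*(1/77) = 4/11 ≈ 0.36364)
y = -59 (y = -63 + √(8 + (5 - 1*(-3))) = -63 + √(8 + (5 + 3)) = -63 + √(8 + 8) = -63 + √16 = -63 + 4 = -59)
y*(-14 - 1*77) + Y = -59*(-14 - 1*77) + 4/11 = -59*(-14 - 77) + 4/11 = -59*(-91) + 4/11 = 5369 + 4/11 = 59063/11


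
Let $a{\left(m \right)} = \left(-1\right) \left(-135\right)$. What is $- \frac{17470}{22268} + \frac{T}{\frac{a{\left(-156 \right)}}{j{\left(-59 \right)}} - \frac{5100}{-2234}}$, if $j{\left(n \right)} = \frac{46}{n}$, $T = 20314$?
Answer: $- \frac{11698068986707}{97752122070} \approx -119.67$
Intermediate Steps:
$a{\left(m \right)} = 135$
$- \frac{17470}{22268} + \frac{T}{\frac{a{\left(-156 \right)}}{j{\left(-59 \right)}} - \frac{5100}{-2234}} = - \frac{17470}{22268} + \frac{20314}{\frac{135}{46 \frac{1}{-59}} - \frac{5100}{-2234}} = \left(-17470\right) \frac{1}{22268} + \frac{20314}{\frac{135}{46 \left(- \frac{1}{59}\right)} - - \frac{2550}{1117}} = - \frac{8735}{11134} + \frac{20314}{\frac{135}{- \frac{46}{59}} + \frac{2550}{1117}} = - \frac{8735}{11134} + \frac{20314}{135 \left(- \frac{59}{46}\right) + \frac{2550}{1117}} = - \frac{8735}{11134} + \frac{20314}{- \frac{7965}{46} + \frac{2550}{1117}} = - \frac{8735}{11134} + \frac{20314}{- \frac{8779605}{51382}} = - \frac{8735}{11134} + 20314 \left(- \frac{51382}{8779605}\right) = - \frac{8735}{11134} - \frac{1043773948}{8779605} = - \frac{11698068986707}{97752122070}$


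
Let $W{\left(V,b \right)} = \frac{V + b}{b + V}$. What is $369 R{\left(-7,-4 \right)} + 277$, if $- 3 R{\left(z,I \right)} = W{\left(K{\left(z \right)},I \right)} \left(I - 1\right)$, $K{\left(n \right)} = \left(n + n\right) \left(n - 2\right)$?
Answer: $892$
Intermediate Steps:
$K{\left(n \right)} = 2 n \left(-2 + n\right)$
$W{\left(V,b \right)} = 1$ ($W{\left(V,b \right)} = \frac{V + b}{V + b} = 1$)
$R{\left(z,I \right)} = \frac{1}{3} - \frac{I}{3}$ ($R{\left(z,I \right)} = - \frac{1 \left(I - 1\right)}{3} = - \frac{1 \left(-1 + I\right)}{3} = - \frac{-1 + I}{3} = \frac{1}{3} - \frac{I}{3}$)
$369 R{\left(-7,-4 \right)} + 277 = 369 \left(\frac{1}{3} - - \frac{4}{3}\right) + 277 = 369 \left(\frac{1}{3} + \frac{4}{3}\right) + 277 = 369 \cdot \frac{5}{3} + 277 = 615 + 277 = 892$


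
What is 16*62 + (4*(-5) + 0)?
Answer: 972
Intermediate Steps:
16*62 + (4*(-5) + 0) = 992 + (-20 + 0) = 992 - 20 = 972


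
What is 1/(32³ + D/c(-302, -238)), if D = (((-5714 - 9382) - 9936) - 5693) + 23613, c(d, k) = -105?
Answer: 15/492536 ≈ 3.0455e-5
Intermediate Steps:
D = -7112 (D = ((-15096 - 9936) - 5693) + 23613 = (-25032 - 5693) + 23613 = -30725 + 23613 = -7112)
1/(32³ + D/c(-302, -238)) = 1/(32³ - 7112/(-105)) = 1/(32768 - 7112*(-1/105)) = 1/(32768 + 1016/15) = 1/(492536/15) = 15/492536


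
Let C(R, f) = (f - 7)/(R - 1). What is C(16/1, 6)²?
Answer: 1/225 ≈ 0.0044444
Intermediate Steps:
C(R, f) = (-7 + f)/(-1 + R)
C(16/1, 6)² = ((-7 + 6)/(-1 + 16/1))² = (-1/(-1 + 16*1))² = (-1/(-1 + 16))² = (-1/15)² = 1/225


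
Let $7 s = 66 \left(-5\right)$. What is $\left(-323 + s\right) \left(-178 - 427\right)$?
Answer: $\frac{1567555}{7} \approx 2.2394 \cdot 10^{5}$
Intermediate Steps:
$s = - \frac{330}{7}$ ($s = \frac{66 \left(-5\right)}{7} = \frac{1}{7} \left(-330\right) = - \frac{330}{7} \approx -47.143$)
$\left(-323 + s\right) \left(-178 - 427\right) = \left(-323 - \frac{330}{7}\right) \left(-178 - 427\right) = \left(- \frac{2591}{7}\right) \left(-605\right) = \frac{1567555}{7}$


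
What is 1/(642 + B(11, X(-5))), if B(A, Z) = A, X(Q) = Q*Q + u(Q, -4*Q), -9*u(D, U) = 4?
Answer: 1/653 ≈ 0.0015314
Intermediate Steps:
u(D, U) = -4/9 (u(D, U) = -1/9*4 = -4/9)
X(Q) = -4/9 + Q**2 (X(Q) = Q*Q - 4/9 = Q**2 - 4/9 = -4/9 + Q**2)
1/(642 + B(11, X(-5))) = 1/(642 + 11) = 1/653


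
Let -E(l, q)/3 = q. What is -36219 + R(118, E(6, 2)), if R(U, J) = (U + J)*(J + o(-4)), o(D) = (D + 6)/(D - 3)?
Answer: -36923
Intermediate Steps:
E(l, q) = -3*q
o(D) = (6 + D)/(-3 + D)
R(U, J) = (-2/7 + J)*(J + U) (R(U, J) = (U + J)*(J + (6 - 4)/(-3 - 4)) = (J + U)*(J + 2/(-7)) = (J + U)*(J - 1/7*2) = (J + U)*(J - 2/7) = (J + U)*(-2/7 + J) = (-2/7 + J)*(J + U))
-36219 + R(118, E(6, 2)) = -36219 + ((-3*2)**2 - (-6)*2/7 - 2/7*118 - 3*2*118) = -36219 + ((-6)**2 - 2/7*(-6) - 236/7 - 6*118) = -36219 + (36 + 12/7 - 236/7 - 708) = -36219 - 704 = -36923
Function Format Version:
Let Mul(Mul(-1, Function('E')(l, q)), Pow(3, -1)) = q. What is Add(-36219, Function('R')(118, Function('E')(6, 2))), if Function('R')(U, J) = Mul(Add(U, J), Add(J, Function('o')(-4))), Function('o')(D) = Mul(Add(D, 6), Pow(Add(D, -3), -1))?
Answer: -36923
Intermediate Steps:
Function('E')(l, q) = Mul(-3, q)
Function('o')(D) = Mul(Pow(Add(-3, D), -1), Add(6, D)) (Function('o')(D) = Mul(Add(6, D), Pow(Add(-3, D), -1)) = Mul(Pow(Add(-3, D), -1), Add(6, D)))
Function('R')(U, J) = Mul(Add(Rational(-2, 7), J), Add(J, U)) (Function('R')(U, J) = Mul(Add(U, J), Add(J, Mul(Pow(Add(-3, -4), -1), Add(6, -4)))) = Mul(Add(J, U), Add(J, Mul(Pow(-7, -1), 2))) = Mul(Add(J, U), Add(J, Mul(Rational(-1, 7), 2))) = Mul(Add(J, U), Add(J, Rational(-2, 7))) = Mul(Add(J, U), Add(Rational(-2, 7), J)) = Mul(Add(Rational(-2, 7), J), Add(J, U)))
Add(-36219, Function('R')(118, Function('E')(6, 2))) = Add(-36219, Add(Pow(Mul(-3, 2), 2), Mul(Rational(-2, 7), Mul(-3, 2)), Mul(Rational(-2, 7), 118), Mul(Mul(-3, 2), 118))) = Add(-36219, Add(Pow(-6, 2), Mul(Rational(-2, 7), -6), Rational(-236, 7), Mul(-6, 118))) = Add(-36219, Add(36, Rational(12, 7), Rational(-236, 7), -708)) = Add(-36219, -704) = -36923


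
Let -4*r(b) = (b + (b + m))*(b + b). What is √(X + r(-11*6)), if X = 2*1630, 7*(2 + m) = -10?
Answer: 92*I*√7/7 ≈ 34.773*I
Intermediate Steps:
m = -24/7 (m = -2 + (⅐)*(-10) = -2 - 10/7 = -24/7 ≈ -3.4286)
X = 3260
r(b) = -b*(-24/7 + 2*b)/2 (r(b) = -(b + (b - 24/7))*(b + b)/4 = -(b + (-24/7 + b))*2*b/4 = -(-24/7 + 2*b)*2*b/4 = -b*(-24/7 + 2*b)/2)
√(X + r(-11*6)) = √(3260 + (-11*6)*(12 - (-77)*6)/7) = √(3260 + (⅐)*(-66)*(12 - 7*(-66))) = √(3260 + (⅐)*(-66)*(12 + 462)) = √(3260 + (⅐)*(-66)*474) = √(3260 - 31284/7) = √(-8464/7) = 92*I*√7/7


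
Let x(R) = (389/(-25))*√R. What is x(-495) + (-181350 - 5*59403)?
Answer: -478365 - 1167*I*√55/25 ≈ -4.7837e+5 - 346.19*I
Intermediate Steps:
x(R) = -389*√R/25 (x(R) = (389*(-1/25))*√R = -389*√R/25)
x(-495) + (-181350 - 5*59403) = -1167*I*√55/25 + (-181350 - 5*59403) = -1167*I*√55/25 + (-181350 - 1*297015) = -1167*I*√55/25 + (-181350 - 297015) = -1167*I*√55/25 - 478365 = -478365 - 1167*I*√55/25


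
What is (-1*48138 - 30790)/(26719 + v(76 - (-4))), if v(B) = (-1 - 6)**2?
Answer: -4933/1673 ≈ -2.9486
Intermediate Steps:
v(B) = 49 (v(B) = (-7)**2 = 49)
(-1*48138 - 30790)/(26719 + v(76 - (-4))) = (-1*48138 - 30790)/(26719 + 49) = (-48138 - 30790)/26768 = -78928*1/26768 = -4933/1673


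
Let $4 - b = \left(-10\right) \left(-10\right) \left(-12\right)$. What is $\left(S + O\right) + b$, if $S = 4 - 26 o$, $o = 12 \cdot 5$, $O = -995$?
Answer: $-1347$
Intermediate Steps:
$o = 60$
$b = 1204$ ($b = 4 - \left(-10\right) \left(-10\right) \left(-12\right) = 4 - 100 \left(-12\right) = 4 - -1200 = 4 + 1200 = 1204$)
$S = -1556$ ($S = 4 - 1560 = -1556$)
$\left(S + O\right) + b = \left(-1556 - 995\right) + 1204 = -2551 + 1204 = -1347$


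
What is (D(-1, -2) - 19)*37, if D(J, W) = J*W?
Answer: -629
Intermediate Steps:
(D(-1, -2) - 19)*37 = (-1*(-2) - 19)*37 = (2 - 19)*37 = -17*37 = -629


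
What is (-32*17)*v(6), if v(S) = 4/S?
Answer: -1088/3 ≈ -362.67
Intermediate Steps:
(-32*17)*v(6) = (-32*17)*(4/6) = -2176/6 = -544*⅔ = -1088/3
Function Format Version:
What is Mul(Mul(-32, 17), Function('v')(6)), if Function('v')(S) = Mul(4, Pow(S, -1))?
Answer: Rational(-1088, 3) ≈ -362.67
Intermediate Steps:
Mul(Mul(-32, 17), Function('v')(6)) = Mul(Mul(-32, 17), Mul(4, Pow(6, -1))) = Mul(-544, Mul(4, Rational(1, 6))) = Mul(-544, Rational(2, 3)) = Rational(-1088, 3)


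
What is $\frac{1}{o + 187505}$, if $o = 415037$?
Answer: $\frac{1}{602542} \approx 1.6596 \cdot 10^{-6}$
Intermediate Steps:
$\frac{1}{o + 187505} = \frac{1}{415037 + 187505} = \frac{1}{602542}$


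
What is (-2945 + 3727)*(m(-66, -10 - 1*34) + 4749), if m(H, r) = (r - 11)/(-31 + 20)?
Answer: 3717628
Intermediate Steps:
m(H, r) = 1 - r/11 (m(H, r) = (-11 + r)/(-11) = (-11 + r)*(-1/11) = 1 - r/11)
(-2945 + 3727)*(m(-66, -10 - 1*34) + 4749) = (-2945 + 3727)*((1 - (-10 - 1*34)/11) + 4749) = 782*((1 - (-10 - 34)/11) + 4749) = 782*((1 - 1/11*(-44)) + 4749) = 782*((1 + 4) + 4749) = 782*(5 + 4749) = 782*4754 = 3717628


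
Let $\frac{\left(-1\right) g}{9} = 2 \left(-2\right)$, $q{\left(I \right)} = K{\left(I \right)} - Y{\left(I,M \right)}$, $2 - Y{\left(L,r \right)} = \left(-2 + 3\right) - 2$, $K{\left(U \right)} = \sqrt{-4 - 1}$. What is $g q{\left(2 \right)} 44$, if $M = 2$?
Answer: $-4752 + 1584 i \sqrt{5} \approx -4752.0 + 3541.9 i$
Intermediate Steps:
$K{\left(U \right)} = i \sqrt{5}$ ($K{\left(U \right)} = \sqrt{-5} = i \sqrt{5}$)
$Y{\left(L,r \right)} = 3$ ($Y{\left(L,r \right)} = 2 - \left(\left(-2 + 3\right) - 2\right) = 2 - \left(1 - 2\right) = 2 - -1 = 2 + 1 = 3$)
$q{\left(I \right)} = -3 + i \sqrt{5}$ ($q{\left(I \right)} = i \sqrt{5} - 3 = -3 + i \sqrt{5}$)
$g = 36$ ($g = - 9 \cdot 2 \left(-2\right) = \left(-9\right) \left(-4\right) = 36$)
$g q{\left(2 \right)} 44 = 36 \left(-3 + i \sqrt{5}\right) 44 = \left(-108 + 36 i \sqrt{5}\right) 44 = -4752 + 1584 i \sqrt{5}$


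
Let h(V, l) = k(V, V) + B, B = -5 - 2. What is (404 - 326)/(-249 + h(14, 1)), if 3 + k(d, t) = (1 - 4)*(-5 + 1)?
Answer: -6/19 ≈ -0.31579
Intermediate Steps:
k(d, t) = 9 (k(d, t) = -3 + (1 - 4)*(-5 + 1) = -3 - 3*(-4) = -3 + 12 = 9)
B = -7
h(V, l) = 2 (h(V, l) = 9 - 7 = 2)
(404 - 326)/(-249 + h(14, 1)) = (404 - 326)/(-249 + 2) = 78/(-247) = 78*(-1/247) = -6/19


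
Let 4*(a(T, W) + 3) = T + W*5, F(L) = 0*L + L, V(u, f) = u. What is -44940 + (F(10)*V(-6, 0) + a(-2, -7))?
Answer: -180049/4 ≈ -45012.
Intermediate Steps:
F(L) = L (F(L) = 0 + L = L)
a(T, W) = -3 + T/4 + 5*W/4 (a(T, W) = -3 + (T + W*5)/4 = -3 + (T + 5*W)/4 = -3 + (T/4 + 5*W/4) = -3 + T/4 + 5*W/4)
-44940 + (F(10)*V(-6, 0) + a(-2, -7)) = -44940 + (10*(-6) + (-3 + (¼)*(-2) + (5/4)*(-7))) = -44940 + (-60 + (-3 - ½ - 35/4)) = -44940 + (-60 - 49/4) = -44940 - 289/4 = -180049/4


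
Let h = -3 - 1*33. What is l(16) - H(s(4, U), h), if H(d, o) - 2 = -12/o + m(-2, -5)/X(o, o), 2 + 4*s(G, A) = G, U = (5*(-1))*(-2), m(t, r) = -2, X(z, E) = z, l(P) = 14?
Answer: 209/18 ≈ 11.611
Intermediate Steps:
h = -36 (h = -3 - 33 = -36)
U = 10 (U = -5*(-2) = 10)
s(G, A) = -½ + G/4
H(d, o) = 2 - 14/o (H(d, o) = 2 + (-12/o - 2/o) = 2 - 14/o)
l(16) - H(s(4, U), h) = 14 - (2 - 14/(-36)) = 14 - (2 - 14*(-1/36)) = 14 - (2 + 7/18) = 14 - 1*43/18 = 14 - 43/18 = 209/18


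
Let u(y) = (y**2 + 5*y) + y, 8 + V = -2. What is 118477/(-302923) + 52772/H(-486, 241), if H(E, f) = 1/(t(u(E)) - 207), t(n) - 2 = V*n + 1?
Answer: -37295057956676701/302923 ≈ -1.2312e+11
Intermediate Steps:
V = -10 (V = -8 - 2 = -10)
u(y) = y**2 + 6*y
t(n) = 3 - 10*n (t(n) = 2 + (-10*n + 1) = 2 + (1 - 10*n) = 3 - 10*n)
H(E, f) = 1/(-204 - 10*E*(6 + E)) (H(E, f) = 1/((3 - 10*E*(6 + E)) - 207) = 1/(-204 - 10*E*(6 + E)))
118477/(-302923) + 52772/H(-486, 241) = 118477/(-302923) + 52772/((-1/(204 + 10*(-486)*(6 - 486)))) = 118477*(-1/302923) + 52772/((-1/(204 + 10*(-486)*(-480)))) = -118477/302923 + 52772/((-1/(204 + 2332800))) = -118477/302923 + 52772/((-1/2333004)) = -118477/302923 + 52772/((-1*1/2333004)) = -118477/302923 + 52772/(-1/2333004) = -118477/302923 + 52772*(-2333004) = -118477/302923 - 123117287088 = -37295057956676701/302923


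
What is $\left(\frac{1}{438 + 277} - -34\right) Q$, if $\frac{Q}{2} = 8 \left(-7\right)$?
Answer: $- \frac{2722832}{715} \approx -3808.2$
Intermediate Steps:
$Q = -112$ ($Q = 2 \cdot 8 \left(-7\right) = 2 \left(-56\right) = -112$)
$\left(\frac{1}{438 + 277} - -34\right) Q = \left(\frac{1}{438 + 277} - -34\right) \left(-112\right) = \left(\frac{1}{715} + \left(-127 + 161\right)\right) \left(-112\right) = \left(\frac{1}{715} + 34\right) \left(-112\right) = \frac{24311}{715} \left(-112\right) = - \frac{2722832}{715}$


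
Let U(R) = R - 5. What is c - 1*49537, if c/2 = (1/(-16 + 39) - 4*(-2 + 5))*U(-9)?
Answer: -1131651/23 ≈ -49202.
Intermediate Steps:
U(R) = -5 + R
c = 7700/23 (c = 2*((1/(-16 + 39) - 4*(-2 + 5))*(-5 - 9)) = 2*((1/23 - 4*3)*(-14)) = 2*((1/23 - 12)*(-14)) = 2*(-275/23*(-14)) = 2*(3850/23) = 7700/23 ≈ 334.78)
c - 1*49537 = 7700/23 - 1*49537 = 7700/23 - 49537 = -1131651/23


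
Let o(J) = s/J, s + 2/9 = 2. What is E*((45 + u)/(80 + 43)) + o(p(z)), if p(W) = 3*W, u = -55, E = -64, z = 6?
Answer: 17608/3321 ≈ 5.3020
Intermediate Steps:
s = 16/9 (s = -2/9 + 2 = 16/9 ≈ 1.7778)
o(J) = 16/(9*J)
E*((45 + u)/(80 + 43)) + o(p(z)) = -64*(45 - 55)/(80 + 43) + 16/(9*((3*6))) = -(-640)/123 + (16/9)/18 = -(-640)/123 + (16/9)*(1/18) = -64*(-10/123) + 8/81 = 640/123 + 8/81 = 17608/3321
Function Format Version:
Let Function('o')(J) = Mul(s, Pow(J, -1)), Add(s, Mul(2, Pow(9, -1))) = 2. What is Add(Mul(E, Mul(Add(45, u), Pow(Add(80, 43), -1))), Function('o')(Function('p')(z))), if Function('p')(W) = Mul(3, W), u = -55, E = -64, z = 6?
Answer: Rational(17608, 3321) ≈ 5.3020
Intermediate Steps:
s = Rational(16, 9) (s = Add(Rational(-2, 9), 2) = Rational(16, 9) ≈ 1.7778)
Function('o')(J) = Mul(Rational(16, 9), Pow(J, -1))
Add(Mul(E, Mul(Add(45, u), Pow(Add(80, 43), -1))), Function('o')(Function('p')(z))) = Add(Mul(-64, Mul(Add(45, -55), Pow(Add(80, 43), -1))), Mul(Rational(16, 9), Pow(Mul(3, 6), -1))) = Add(Mul(-64, Mul(-10, Pow(123, -1))), Mul(Rational(16, 9), Pow(18, -1))) = Add(Mul(-64, Mul(-10, Rational(1, 123))), Mul(Rational(16, 9), Rational(1, 18))) = Add(Mul(-64, Rational(-10, 123)), Rational(8, 81)) = Add(Rational(640, 123), Rational(8, 81)) = Rational(17608, 3321)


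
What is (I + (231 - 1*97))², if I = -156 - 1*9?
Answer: 961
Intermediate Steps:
I = -165 (I = -156 - 9 = -165)
(I + (231 - 1*97))² = (-165 + (231 - 1*97))² = (-165 + (231 - 97))² = (-165 + 134)² = (-31)² = 961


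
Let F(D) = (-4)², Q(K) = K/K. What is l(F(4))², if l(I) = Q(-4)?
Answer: 1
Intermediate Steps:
Q(K) = 1
F(D) = 16
l(I) = 1
l(F(4))² = 1² = 1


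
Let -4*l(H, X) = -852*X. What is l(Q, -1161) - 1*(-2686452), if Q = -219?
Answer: 2439159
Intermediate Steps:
l(H, X) = 213*X (l(H, X) = -(-213)*X = 213*X)
l(Q, -1161) - 1*(-2686452) = 213*(-1161) - 1*(-2686452) = -247293 + 2686452 = 2439159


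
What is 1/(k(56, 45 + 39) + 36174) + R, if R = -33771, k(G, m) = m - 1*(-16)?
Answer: -1225009253/36274 ≈ -33771.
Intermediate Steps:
k(G, m) = 16 + m (k(G, m) = m + 16 = 16 + m)
1/(k(56, 45 + 39) + 36174) + R = 1/((16 + (45 + 39)) + 36174) - 33771 = 1/((16 + 84) + 36174) - 33771 = 1/(100 + 36174) - 33771 = 1/36274 - 33771 = -1225009253/36274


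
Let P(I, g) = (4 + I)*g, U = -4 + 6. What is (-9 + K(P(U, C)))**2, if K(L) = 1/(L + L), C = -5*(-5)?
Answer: 7284601/90000 ≈ 80.940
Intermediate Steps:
U = 2
C = 25
P(I, g) = g*(4 + I)
K(L) = 1/(2*L)
(-9 + K(P(U, C)))**2 = (-9 + 1/(2*((25*(4 + 2)))))**2 = (-9 + 1/(2*((25*6))))**2 = (-9 + (1/2)/150)**2 = (-9 + (1/2)*(1/150))**2 = (-9 + 1/300)**2 = (-2699/300)**2 = 7284601/90000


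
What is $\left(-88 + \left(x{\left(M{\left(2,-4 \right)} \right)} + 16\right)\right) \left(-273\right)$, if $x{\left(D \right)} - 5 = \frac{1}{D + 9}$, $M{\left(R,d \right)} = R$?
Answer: $\frac{200928}{11} \approx 18266.0$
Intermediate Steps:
$x{\left(D \right)} = 5 + \frac{1}{9 + D}$ ($x{\left(D \right)} = 5 + \frac{1}{D + 9} = 5 + \frac{1}{9 + D}$)
$\left(-88 + \left(x{\left(M{\left(2,-4 \right)} \right)} + 16\right)\right) \left(-273\right) = \left(-88 + \left(\frac{46 + 5 \cdot 2}{9 + 2} + 16\right)\right) \left(-273\right) = \left(-88 + \left(\frac{46 + 10}{11} + 16\right)\right) \left(-273\right) = \left(-88 + \left(\frac{1}{11} \cdot 56 + 16\right)\right) \left(-273\right) = \left(-88 + \left(\frac{56}{11} + 16\right)\right) \left(-273\right) = \left(-88 + \frac{232}{11}\right) \left(-273\right) = \left(- \frac{736}{11}\right) \left(-273\right) = \frac{200928}{11}$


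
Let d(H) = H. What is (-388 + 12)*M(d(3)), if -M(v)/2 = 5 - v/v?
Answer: 3008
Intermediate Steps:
M(v) = -8 (M(v) = -2*(5 - v/v) = -2*(5 - 1*1) = -2*(5 - 1) = -2*4 = -8)
(-388 + 12)*M(d(3)) = (-388 + 12)*(-8) = -376*(-8) = 3008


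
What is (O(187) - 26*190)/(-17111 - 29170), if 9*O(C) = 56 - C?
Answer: 44591/416529 ≈ 0.10705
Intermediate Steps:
O(C) = 56/9 - C/9 (O(C) = (56 - C)/9 = 56/9 - C/9)
(O(187) - 26*190)/(-17111 - 29170) = ((56/9 - 1/9*187) - 26*190)/(-17111 - 29170) = ((56/9 - 187/9) - 4940)/(-46281) = (-131/9 - 4940)*(-1/46281) = -44591/9*(-1/46281) = 44591/416529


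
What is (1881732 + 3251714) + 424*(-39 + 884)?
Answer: 5491726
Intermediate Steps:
(1881732 + 3251714) + 424*(-39 + 884) = 5133446 + 424*845 = 5133446 + 358280 = 5491726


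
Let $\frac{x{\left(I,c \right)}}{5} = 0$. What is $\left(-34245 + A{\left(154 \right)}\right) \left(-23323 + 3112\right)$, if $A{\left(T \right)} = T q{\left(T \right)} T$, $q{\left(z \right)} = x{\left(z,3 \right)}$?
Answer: $692125695$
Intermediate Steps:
$x{\left(I,c \right)} = 0$ ($x{\left(I,c \right)} = 5 \cdot 0 = 0$)
$q{\left(z \right)} = 0$
$A{\left(T \right)} = 0$ ($A{\left(T \right)} = T 0 T = 0 T = 0$)
$\left(-34245 + A{\left(154 \right)}\right) \left(-23323 + 3112\right) = \left(-34245 + 0\right) \left(-23323 + 3112\right) = \left(-34245\right) \left(-20211\right) = 692125695$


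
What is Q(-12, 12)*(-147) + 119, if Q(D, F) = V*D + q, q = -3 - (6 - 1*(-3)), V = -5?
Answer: -6937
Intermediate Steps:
q = -12 (q = -3 - (6 + 3) = -3 - 1*9 = -3 - 9 = -12)
Q(D, F) = -12 - 5*D (Q(D, F) = -5*D - 12 = -12 - 5*D)
Q(-12, 12)*(-147) + 119 = (-12 - 5*(-12))*(-147) + 119 = (-12 + 60)*(-147) + 119 = 48*(-147) + 119 = -7056 + 119 = -6937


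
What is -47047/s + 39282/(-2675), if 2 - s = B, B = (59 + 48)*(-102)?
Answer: -554653037/29200300 ≈ -18.995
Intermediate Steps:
B = -10914 (B = 107*(-102) = -10914)
s = 10916 (s = 2 - 1*(-10914) = 2 + 10914 = 10916)
-47047/s + 39282/(-2675) = -47047/10916 + 39282/(-2675) = -47047*1/10916 + 39282*(-1/2675) = -47047/10916 - 39282/2675 = -554653037/29200300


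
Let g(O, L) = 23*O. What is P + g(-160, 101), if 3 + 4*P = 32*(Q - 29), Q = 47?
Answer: -14147/4 ≈ -3536.8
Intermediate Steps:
P = 573/4 (P = -¾ + (32*(47 - 29))/4 = -¾ + (32*18)/4 = -¾ + (¼)*576 = -¾ + 144 = 573/4 ≈ 143.25)
P + g(-160, 101) = 573/4 + 23*(-160) = 573/4 - 3680 = -14147/4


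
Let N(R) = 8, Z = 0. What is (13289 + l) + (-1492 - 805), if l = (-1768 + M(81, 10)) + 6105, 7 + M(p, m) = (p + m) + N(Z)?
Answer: 15421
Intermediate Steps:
M(p, m) = 1 + m + p (M(p, m) = -7 + ((p + m) + 8) = -7 + ((m + p) + 8) = -7 + (8 + m + p) = 1 + m + p)
l = 4429 (l = (-1768 + (1 + 10 + 81)) + 6105 = (-1768 + 92) + 6105 = -1676 + 6105 = 4429)
(13289 + l) + (-1492 - 805) = (13289 + 4429) + (-1492 - 805) = 17718 - 2297 = 15421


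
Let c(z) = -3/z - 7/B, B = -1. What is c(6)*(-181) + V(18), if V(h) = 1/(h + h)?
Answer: -42353/36 ≈ -1176.5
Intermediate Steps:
c(z) = 7 - 3/z (c(z) = -3/z - 7/(-1) = -3/z - 7*(-1) = -3/z + 7 = 7 - 3/z)
V(h) = 1/(2*h)
c(6)*(-181) + V(18) = (7 - 3/6)*(-181) + (½)/18 = (7 - 3*⅙)*(-181) + (½)*(1/18) = (7 - ½)*(-181) + 1/36 = (13/2)*(-181) + 1/36 = -2353/2 + 1/36 = -42353/36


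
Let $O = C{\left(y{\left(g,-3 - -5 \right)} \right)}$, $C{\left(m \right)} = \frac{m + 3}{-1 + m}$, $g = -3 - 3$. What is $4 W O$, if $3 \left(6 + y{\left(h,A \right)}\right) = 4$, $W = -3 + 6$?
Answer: $\frac{60}{17} \approx 3.5294$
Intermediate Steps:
$W = 3$
$g = -6$
$y{\left(h,A \right)} = - \frac{14}{3}$ ($y{\left(h,A \right)} = -6 + \frac{1}{3} \cdot 4 = -6 + \frac{4}{3} = - \frac{14}{3}$)
$C{\left(m \right)} = \frac{3 + m}{-1 + m}$
$O = \frac{5}{17}$ ($O = \frac{3 - \frac{14}{3}}{-1 - \frac{14}{3}} = \frac{1}{- \frac{17}{3}} \left(- \frac{5}{3}\right) = \left(- \frac{3}{17}\right) \left(- \frac{5}{3}\right) = \frac{5}{17} \approx 0.29412$)
$4 W O = 4 \cdot 3 \cdot \frac{5}{17} = 12 \cdot \frac{5}{17} = \frac{60}{17}$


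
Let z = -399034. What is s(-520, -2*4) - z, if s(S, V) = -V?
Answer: 399042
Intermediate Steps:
s(-520, -2*4) - z = -(-2)*4 - 1*(-399034) = -1*(-8) + 399034 = 8 + 399034 = 399042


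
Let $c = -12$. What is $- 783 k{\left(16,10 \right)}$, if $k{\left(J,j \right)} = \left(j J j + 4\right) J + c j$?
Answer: $-20000952$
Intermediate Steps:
$k{\left(J,j \right)} = - 12 j + J \left(4 + J j^{2}\right)$ ($k{\left(J,j \right)} = \left(j J j + 4\right) J - 12 j = \left(J j j + 4\right) J - 12 j = \left(J j^{2} + 4\right) J - 12 j = \left(4 + J j^{2}\right) J - 12 j = J \left(4 + J j^{2}\right) - 12 j = - 12 j + J \left(4 + J j^{2}\right)$)
$- 783 k{\left(16,10 \right)} = - 783 \left(\left(-12\right) 10 + 4 \cdot 16 + 16^{2} \cdot 10^{2}\right) = - 783 \left(-120 + 64 + 256 \cdot 100\right) = - 783 \left(-120 + 64 + 25600\right) = \left(-783\right) 25544 = -20000952$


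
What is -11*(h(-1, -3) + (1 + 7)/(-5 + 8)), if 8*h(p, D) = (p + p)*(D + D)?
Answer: -275/6 ≈ -45.833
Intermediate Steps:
h(p, D) = D*p/2 (h(p, D) = ((p + p)*(D + D))/8 = ((2*p)*(2*D))/8 = (4*D*p)/8 = D*p/2)
-11*(h(-1, -3) + (1 + 7)/(-5 + 8)) = -11*((½)*(-3)*(-1) + (1 + 7)/(-5 + 8)) = -11*(3/2 + 8/3) = -11*25/6 = -275/6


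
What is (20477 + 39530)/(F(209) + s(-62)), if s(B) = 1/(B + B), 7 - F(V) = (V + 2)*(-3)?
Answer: 7440868/79359 ≈ 93.762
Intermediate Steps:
F(V) = 13 + 3*V (F(V) = 7 - (V + 2)*(-3) = 7 - (2 + V)*(-3) = 7 - (-6 - 3*V) = 7 + (6 + 3*V) = 13 + 3*V)
s(B) = 1/(2*B)
(20477 + 39530)/(F(209) + s(-62)) = (20477 + 39530)/((13 + 3*209) + (½)/(-62)) = 60007/((13 + 627) + (½)*(-1/62)) = 60007/(640 - 1/124) = 60007/(79359/124) = 60007*(124/79359) = 7440868/79359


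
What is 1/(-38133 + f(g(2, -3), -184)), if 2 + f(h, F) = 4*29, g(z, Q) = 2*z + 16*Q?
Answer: -1/38019 ≈ -2.6303e-5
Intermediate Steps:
f(h, F) = 114 (f(h, F) = -2 + 4*29 = -2 + 116 = 114)
1/(-38133 + f(g(2, -3), -184)) = 1/(-38133 + 114) = 1/(-38019) = -1/38019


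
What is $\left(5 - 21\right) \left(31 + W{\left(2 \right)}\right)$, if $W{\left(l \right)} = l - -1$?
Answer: $-544$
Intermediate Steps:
$W{\left(l \right)} = 1 + l$ ($W{\left(l \right)} = l + 1 = 1 + l$)
$\left(5 - 21\right) \left(31 + W{\left(2 \right)}\right) = \left(5 - 21\right) \left(31 + \left(1 + 2\right)\right) = - 16 \left(31 + 3\right) = \left(-16\right) 34 = -544$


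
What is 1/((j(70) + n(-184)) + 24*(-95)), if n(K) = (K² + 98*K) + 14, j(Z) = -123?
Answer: 1/13435 ≈ 7.4432e-5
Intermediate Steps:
n(K) = 14 + K² + 98*K
1/((j(70) + n(-184)) + 24*(-95)) = 1/((-123 + (14 + (-184)² + 98*(-184))) + 24*(-95)) = 1/((-123 + (14 + 33856 - 18032)) - 2280) = 1/((-123 + 15838) - 2280) = 1/(15715 - 2280) = 1/13435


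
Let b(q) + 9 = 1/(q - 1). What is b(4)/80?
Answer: -13/120 ≈ -0.10833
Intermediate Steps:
b(q) = -9 + 1/(-1 + q) (b(q) = -9 + 1/(q - 1) = -9 + 1/(-1 + q))
b(4)/80 = ((10 - 9*4)/(-1 + 4))/80 = ((10 - 36)/3)/80 = ((1/3)*(-26))/80 = (1/80)*(-26/3) = -13/120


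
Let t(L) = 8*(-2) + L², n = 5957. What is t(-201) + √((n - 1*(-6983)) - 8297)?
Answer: 40385 + √4643 ≈ 40453.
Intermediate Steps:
t(L) = -16 + L²
t(-201) + √((n - 1*(-6983)) - 8297) = (-16 + (-201)²) + √((5957 - 1*(-6983)) - 8297) = (-16 + 40401) + √((5957 + 6983) - 8297) = 40385 + √(12940 - 8297) = 40385 + √4643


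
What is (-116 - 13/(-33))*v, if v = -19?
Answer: 72485/33 ≈ 2196.5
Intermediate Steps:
(-116 - 13/(-33))*v = (-116 - 13/(-33))*(-19) = (-116 - 13*(-1/33))*(-19) = (-116 + 13/33)*(-19) = -3815/33*(-19) = 72485/33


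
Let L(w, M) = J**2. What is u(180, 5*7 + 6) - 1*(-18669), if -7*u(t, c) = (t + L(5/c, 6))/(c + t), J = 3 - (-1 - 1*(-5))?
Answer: 28880762/1547 ≈ 18669.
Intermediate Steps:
J = -1 (J = 3 - (-1 + 5) = 3 - 1*4 = 3 - 4 = -1)
L(w, M) = 1 (L(w, M) = (-1)**2 = 1)
u(t, c) = -(1 + t)/(7*(c + t)) (u(t, c) = -(t + 1)/(7*(c + t)) = -(1 + t)/(7*(c + t)))
u(180, 5*7 + 6) - 1*(-18669) = (-1 - 1*180)/(7*((5*7 + 6) + 180)) - 1*(-18669) = (-1 - 180)/(7*((35 + 6) + 180)) + 18669 = (1/7)*(-181)/(41 + 180) + 18669 = (1/7)*(-181)/221 + 18669 = (1/7)*(1/221)*(-181) + 18669 = -181/1547 + 18669 = 28880762/1547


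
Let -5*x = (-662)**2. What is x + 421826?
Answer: 1670886/5 ≈ 3.3418e+5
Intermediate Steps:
x = -438244/5 (x = -1/5*(-662)**2 = -1/5*438244 = -438244/5 ≈ -87649.)
x + 421826 = -438244/5 + 421826 = 1670886/5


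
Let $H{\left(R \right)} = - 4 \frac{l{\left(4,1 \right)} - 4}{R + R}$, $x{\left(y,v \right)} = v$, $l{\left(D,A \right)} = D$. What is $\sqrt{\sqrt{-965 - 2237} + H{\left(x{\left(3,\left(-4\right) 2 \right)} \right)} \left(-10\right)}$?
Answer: $\sqrt[4]{-3202} \approx 5.3191 + 5.3191 i$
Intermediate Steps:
$H{\left(R \right)} = 0$ ($H{\left(R \right)} = - 4 \frac{4 - 4}{R + R} = - 4 \frac{0}{2 R} = - 4 \cdot 0 \frac{1}{2 R} = \left(-4\right) 0 = 0$)
$\sqrt{\sqrt{-965 - 2237} + H{\left(x{\left(3,\left(-4\right) 2 \right)} \right)} \left(-10\right)} = \sqrt{\sqrt{-965 - 2237} + 0 \left(-10\right)} = \sqrt{\sqrt{-3202} + 0} = \sqrt{i \sqrt{3202} + 0} = \sqrt{i \sqrt{3202}} = \sqrt[4]{3202} \sqrt{i}$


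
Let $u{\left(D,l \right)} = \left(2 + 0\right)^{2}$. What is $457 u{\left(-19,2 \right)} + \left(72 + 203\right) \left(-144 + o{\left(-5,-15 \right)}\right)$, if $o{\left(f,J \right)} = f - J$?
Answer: $-35022$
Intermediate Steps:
$u{\left(D,l \right)} = 4$ ($u{\left(D,l \right)} = 2^{2} = 4$)
$457 u{\left(-19,2 \right)} + \left(72 + 203\right) \left(-144 + o{\left(-5,-15 \right)}\right) = 457 \cdot 4 + \left(72 + 203\right) \left(-144 - -10\right) = 1828 + 275 \left(-144 + \left(-5 + 15\right)\right) = 1828 + 275 \left(-144 + 10\right) = 1828 + 275 \left(-134\right) = 1828 - 36850 = -35022$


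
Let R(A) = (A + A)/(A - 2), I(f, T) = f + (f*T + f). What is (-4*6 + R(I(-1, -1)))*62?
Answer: -4340/3 ≈ -1446.7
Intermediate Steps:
I(f, T) = 2*f + T*f (I(f, T) = f + (T*f + f) = f + (f + T*f) = 2*f + T*f)
R(A) = 2*A/(-2 + A) (R(A) = (2*A)/(-2 + A) = 2*A/(-2 + A))
(-4*6 + R(I(-1, -1)))*62 = (-4*6 + 2*(-(2 - 1))/(-2 - (2 - 1)))*62 = (-24 + 2*(-1*1)/(-2 - 1*1))*62 = (-24 + 2*(-1)/(-2 - 1))*62 = (-24 + 2*(-1)/(-3))*62 = (-24 + 2*(-1)*(-1/3))*62 = (-24 + 2/3)*62 = -70/3*62 = -4340/3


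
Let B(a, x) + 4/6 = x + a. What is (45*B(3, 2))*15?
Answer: 2925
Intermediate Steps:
B(a, x) = -⅔ + a + x (B(a, x) = -⅔ + (x + a) = -⅔ + (a + x) = -⅔ + a + x)
(45*B(3, 2))*15 = (45*(-⅔ + 3 + 2))*15 = (45*(13/3))*15 = 195*15 = 2925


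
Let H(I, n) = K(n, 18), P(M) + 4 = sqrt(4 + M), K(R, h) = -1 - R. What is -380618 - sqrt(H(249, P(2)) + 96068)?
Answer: -380618 - sqrt(96071 - sqrt(6)) ≈ -3.8093e+5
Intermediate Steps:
P(M) = -4 + sqrt(4 + M)
H(I, n) = -1 - n
-380618 - sqrt(H(249, P(2)) + 96068) = -380618 - sqrt((-1 - (-4 + sqrt(4 + 2))) + 96068) = -380618 - sqrt((-1 - (-4 + sqrt(6))) + 96068) = -380618 - sqrt((-1 + (4 - sqrt(6))) + 96068) = -380618 - sqrt((3 - sqrt(6)) + 96068) = -380618 - sqrt(96071 - sqrt(6))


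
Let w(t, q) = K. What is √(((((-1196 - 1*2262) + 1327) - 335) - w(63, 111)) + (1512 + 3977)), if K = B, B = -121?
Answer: 2*√786 ≈ 56.071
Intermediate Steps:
K = -121
w(t, q) = -121
√(((((-1196 - 1*2262) + 1327) - 335) - w(63, 111)) + (1512 + 3977)) = √(((((-1196 - 1*2262) + 1327) - 335) - 1*(-121)) + (1512 + 3977)) = √(((((-1196 - 2262) + 1327) - 335) + 121) + 5489) = √((((-3458 + 1327) - 335) + 121) + 5489) = √(((-2131 - 335) + 121) + 5489) = √((-2466 + 121) + 5489) = √(-2345 + 5489) = √3144 = 2*√786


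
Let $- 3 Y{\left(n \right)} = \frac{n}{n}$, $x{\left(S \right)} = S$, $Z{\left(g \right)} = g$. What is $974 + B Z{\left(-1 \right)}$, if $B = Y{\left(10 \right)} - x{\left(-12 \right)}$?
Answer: $\frac{2887}{3} \approx 962.33$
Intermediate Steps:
$Y{\left(n \right)} = - \frac{1}{3}$ ($Y{\left(n \right)} = - \frac{n \frac{1}{n}}{3} = \left(- \frac{1}{3}\right) 1 = - \frac{1}{3}$)
$B = \frac{35}{3}$ ($B = - \frac{1}{3} - -12 = - \frac{1}{3} + 12 = \frac{35}{3} \approx 11.667$)
$974 + B Z{\left(-1 \right)} = 974 + \frac{35}{3} \left(-1\right) = 974 - \frac{35}{3} = \frac{2887}{3}$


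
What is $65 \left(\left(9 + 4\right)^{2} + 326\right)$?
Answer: $32175$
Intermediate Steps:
$65 \left(\left(9 + 4\right)^{2} + 326\right) = 65 \left(13^{2} + 326\right) = 65 \left(169 + 326\right) = 65 \cdot 495 = 32175$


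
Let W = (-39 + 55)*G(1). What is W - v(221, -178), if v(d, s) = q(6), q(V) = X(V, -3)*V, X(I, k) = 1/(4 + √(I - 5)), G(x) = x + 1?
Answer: 154/5 ≈ 30.800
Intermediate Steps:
G(x) = 1 + x
X(I, k) = 1/(4 + √(-5 + I))
W = 32 (W = (-39 + 55)*(1 + 1) = 16*2 = 32)
q(V) = V/(4 + √(-5 + V))
v(d, s) = 6/5 (v(d, s) = 6/(4 + √(-5 + 6)) = 6/(4 + √1) = 6/(4 + 1) = 6/5)
W - v(221, -178) = 32 - 1*6/5 = 32 - 6/5 = 154/5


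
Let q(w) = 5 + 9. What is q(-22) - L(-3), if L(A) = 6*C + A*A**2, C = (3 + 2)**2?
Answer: -109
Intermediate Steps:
C = 25 (C = 5**2 = 25)
L(A) = 150 + A**3 (L(A) = 6*25 + A*A**2 = 150 + A**3)
q(w) = 14
q(-22) - L(-3) = 14 - (150 + (-3)**3) = 14 - (150 - 27) = 14 - 1*123 = 14 - 123 = -109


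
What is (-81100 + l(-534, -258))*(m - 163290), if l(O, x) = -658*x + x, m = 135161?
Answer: -2486772374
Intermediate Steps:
l(O, x) = -657*x
(-81100 + l(-534, -258))*(m - 163290) = (-81100 - 657*(-258))*(135161 - 163290) = (-81100 + 169506)*(-28129) = 88406*(-28129) = -2486772374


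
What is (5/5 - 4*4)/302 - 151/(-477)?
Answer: 38447/144054 ≈ 0.26689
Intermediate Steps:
(5/5 - 4*4)/302 - 151/(-477) = (5*(⅕) - 16)*(1/302) - 151*(-1/477) = (1 - 16)*(1/302) + 151/477 = -15*1/302 + 151/477 = -15/302 + 151/477 = 38447/144054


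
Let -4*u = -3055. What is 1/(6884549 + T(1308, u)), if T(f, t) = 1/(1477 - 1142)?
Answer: 335/2306323916 ≈ 1.4525e-7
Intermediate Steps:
u = 3055/4 (u = -¼*(-3055) = 3055/4 ≈ 763.75)
T(f, t) = 1/335
1/(6884549 + T(1308, u)) = 1/(6884549 + 1/335) = 1/(2306323916/335) = 335/2306323916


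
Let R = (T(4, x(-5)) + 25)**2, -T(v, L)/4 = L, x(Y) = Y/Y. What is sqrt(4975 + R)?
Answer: 2*sqrt(1354) ≈ 73.594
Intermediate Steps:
x(Y) = 1
T(v, L) = -4*L
R = 441 (R = (-4*1 + 25)**2 = (-4 + 25)**2 = 21**2 = 441)
sqrt(4975 + R) = sqrt(4975 + 441) = sqrt(5416) = 2*sqrt(1354)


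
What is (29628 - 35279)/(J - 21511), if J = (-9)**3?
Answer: 5651/22240 ≈ 0.25409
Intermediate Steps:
J = -729
(29628 - 35279)/(J - 21511) = (29628 - 35279)/(-729 - 21511) = -5651/(-22240) = -5651*(-1/22240) = 5651/22240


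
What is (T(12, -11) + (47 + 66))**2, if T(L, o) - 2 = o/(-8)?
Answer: 866761/64 ≈ 13543.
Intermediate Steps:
T(L, o) = 2 - o/8 (T(L, o) = 2 + o/(-8) = 2 + o*(-1/8) = 2 - o/8)
(T(12, -11) + (47 + 66))**2 = ((2 - 1/8*(-11)) + (47 + 66))**2 = ((2 + 11/8) + 113)**2 = (27/8 + 113)**2 = (931/8)**2 = 866761/64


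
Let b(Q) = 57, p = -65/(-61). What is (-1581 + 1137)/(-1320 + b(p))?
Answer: 148/421 ≈ 0.35154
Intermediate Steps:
p = 65/61 (p = -65*(-1/61) = 65/61 ≈ 1.0656)
(-1581 + 1137)/(-1320 + b(p)) = (-1581 + 1137)/(-1320 + 57) = -444/(-1263) = -444*(-1/1263) = 148/421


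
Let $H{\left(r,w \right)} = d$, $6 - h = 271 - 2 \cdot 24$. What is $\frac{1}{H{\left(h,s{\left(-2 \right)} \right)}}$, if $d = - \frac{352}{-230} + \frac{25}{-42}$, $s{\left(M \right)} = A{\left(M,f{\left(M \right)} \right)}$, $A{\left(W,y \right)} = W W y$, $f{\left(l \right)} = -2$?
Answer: $\frac{4830}{4517} \approx 1.0693$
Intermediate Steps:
$A{\left(W,y \right)} = y W^{2}$ ($A{\left(W,y \right)} = W^{2} y = y W^{2}$)
$s{\left(M \right)} = - 2 M^{2}$
$d = \frac{4517}{4830}$ ($d = \left(-352\right) \left(- \frac{1}{230}\right) + 25 \left(- \frac{1}{42}\right) = \frac{176}{115} - \frac{25}{42} = \frac{4517}{4830} \approx 0.9352$)
$h = -217$ ($h = 6 - \left(271 - 2 \cdot 24\right) = 6 - \left(271 - 48\right) = 6 - 223 = -217$)
$H{\left(r,w \right)} = \frac{4517}{4830}$
$\frac{1}{H{\left(h,s{\left(-2 \right)} \right)}} = \frac{1}{\frac{4517}{4830}} = \frac{4830}{4517}$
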